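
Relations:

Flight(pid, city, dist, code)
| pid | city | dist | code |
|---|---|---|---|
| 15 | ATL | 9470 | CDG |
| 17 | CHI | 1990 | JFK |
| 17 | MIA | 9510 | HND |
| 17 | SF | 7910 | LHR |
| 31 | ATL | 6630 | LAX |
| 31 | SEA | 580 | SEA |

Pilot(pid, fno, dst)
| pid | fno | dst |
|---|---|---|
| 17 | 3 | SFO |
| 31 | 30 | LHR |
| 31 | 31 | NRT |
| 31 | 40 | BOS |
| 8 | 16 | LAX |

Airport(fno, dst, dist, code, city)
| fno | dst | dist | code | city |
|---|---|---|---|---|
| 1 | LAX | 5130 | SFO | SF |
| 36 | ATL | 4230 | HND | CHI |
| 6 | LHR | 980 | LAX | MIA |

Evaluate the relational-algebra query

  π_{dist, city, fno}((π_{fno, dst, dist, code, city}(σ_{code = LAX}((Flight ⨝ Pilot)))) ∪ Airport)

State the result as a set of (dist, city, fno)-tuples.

{(4230, CHI, 36), (5130, SF, 1), (6630, ATL, 30), (6630, ATL, 31), (6630, ATL, 40), (980, MIA, 6)}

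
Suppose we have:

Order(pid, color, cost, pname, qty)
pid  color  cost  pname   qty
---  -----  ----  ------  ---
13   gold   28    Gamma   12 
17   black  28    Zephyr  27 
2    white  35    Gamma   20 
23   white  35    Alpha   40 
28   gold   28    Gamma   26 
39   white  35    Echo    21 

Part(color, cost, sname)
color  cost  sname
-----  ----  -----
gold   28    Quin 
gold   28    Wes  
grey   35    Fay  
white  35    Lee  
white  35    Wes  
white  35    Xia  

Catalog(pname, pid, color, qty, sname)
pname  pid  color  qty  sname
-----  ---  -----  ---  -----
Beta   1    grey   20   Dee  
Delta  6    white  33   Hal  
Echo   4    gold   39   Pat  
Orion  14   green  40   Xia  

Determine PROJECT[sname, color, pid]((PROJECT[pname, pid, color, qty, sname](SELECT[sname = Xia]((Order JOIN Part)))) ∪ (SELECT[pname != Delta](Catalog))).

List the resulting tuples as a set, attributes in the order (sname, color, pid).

{(Dee, grey, 1), (Pat, gold, 4), (Xia, green, 14), (Xia, white, 2), (Xia, white, 23), (Xia, white, 39)}

Natural join on color, cost: {(13, gold, 28, Gamma, 12, Quin), (13, gold, 28, Gamma, 12, Wes), (2, white, 35, Gamma, 20, Lee), (2, white, 35, Gamma, 20, Wes), (2, white, 35, Gamma, 20, Xia), (23, white, 35, Alpha, 40, Lee), (23, white, 35, Alpha, 40, Wes), (23, white, 35, Alpha, 40, Xia), (28, gold, 28, Gamma, 26, Quin), (28, gold, 28, Gamma, 26, Wes), (39, white, 35, Echo, 21, Lee), (39, white, 35, Echo, 21, Wes), (39, white, 35, Echo, 21, Xia)}
Apply σ_{sname = Xia}; surviving tuples: {(2, white, 35, Gamma, 20, Xia), (23, white, 35, Alpha, 40, Xia), (39, white, 35, Echo, 21, Xia)}
π[pname, pid, color, qty, sname]: project onto (pname, pid, color, qty, sname) → {(Alpha, 23, white, 40, Xia), (Echo, 39, white, 21, Xia), (Gamma, 2, white, 20, Xia)}
Apply σ_{pname != Delta}; surviving tuples: {(Beta, 1, grey, 20, Dee), (Echo, 4, gold, 39, Pat), (Orion, 14, green, 40, Xia)}
Union: {(Alpha, 23, white, 40, Xia), (Echo, 39, white, 21, Xia), (Gamma, 2, white, 20, Xia)} with {(Beta, 1, grey, 20, Dee), (Echo, 4, gold, 39, Pat), (Orion, 14, green, 40, Xia)} → {(Alpha, 23, white, 40, Xia), (Beta, 1, grey, 20, Dee), (Echo, 39, white, 21, Xia), (Echo, 4, gold, 39, Pat), (Gamma, 2, white, 20, Xia), (Orion, 14, green, 40, Xia)}
π[sname, color, pid]: project onto (sname, color, pid) → {(Dee, grey, 1), (Pat, gold, 4), (Xia, green, 14), (Xia, white, 2), (Xia, white, 23), (Xia, white, 39)}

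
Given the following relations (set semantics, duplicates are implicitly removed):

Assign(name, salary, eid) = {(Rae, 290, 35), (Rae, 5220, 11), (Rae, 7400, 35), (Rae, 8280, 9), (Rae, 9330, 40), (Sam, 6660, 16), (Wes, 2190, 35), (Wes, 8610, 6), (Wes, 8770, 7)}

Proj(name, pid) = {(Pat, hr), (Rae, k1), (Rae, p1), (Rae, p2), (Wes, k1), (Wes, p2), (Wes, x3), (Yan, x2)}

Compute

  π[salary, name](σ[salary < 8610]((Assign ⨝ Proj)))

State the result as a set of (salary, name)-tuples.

Natural join on name: {(Rae, 290, 35, k1), (Rae, 290, 35, p1), (Rae, 290, 35, p2), (Rae, 5220, 11, k1), (Rae, 5220, 11, p1), (Rae, 5220, 11, p2), (Rae, 7400, 35, k1), (Rae, 7400, 35, p1), (Rae, 7400, 35, p2), (Rae, 8280, 9, k1), (Rae, 8280, 9, p1), (Rae, 8280, 9, p2), (Rae, 9330, 40, k1), (Rae, 9330, 40, p1), (Rae, 9330, 40, p2), (Wes, 2190, 35, k1), (Wes, 2190, 35, p2), (Wes, 2190, 35, x3), (Wes, 8610, 6, k1), (Wes, 8610, 6, p2), (Wes, 8610, 6, x3), (Wes, 8770, 7, k1), (Wes, 8770, 7, p2), (Wes, 8770, 7, x3)}
Apply σ_{salary < 8610}; surviving tuples: {(Rae, 290, 35, k1), (Rae, 290, 35, p1), (Rae, 290, 35, p2), (Rae, 5220, 11, k1), (Rae, 5220, 11, p1), (Rae, 5220, 11, p2), (Rae, 7400, 35, k1), (Rae, 7400, 35, p1), (Rae, 7400, 35, p2), (Rae, 8280, 9, k1), (Rae, 8280, 9, p1), (Rae, 8280, 9, p2), (Wes, 2190, 35, k1), (Wes, 2190, 35, p2), (Wes, 2190, 35, x3)}
Keep only column(s) salary, name (10 duplicate(s) eliminated): {(2190, Wes), (290, Rae), (5220, Rae), (7400, Rae), (8280, Rae)}

{(2190, Wes), (290, Rae), (5220, Rae), (7400, Rae), (8280, Rae)}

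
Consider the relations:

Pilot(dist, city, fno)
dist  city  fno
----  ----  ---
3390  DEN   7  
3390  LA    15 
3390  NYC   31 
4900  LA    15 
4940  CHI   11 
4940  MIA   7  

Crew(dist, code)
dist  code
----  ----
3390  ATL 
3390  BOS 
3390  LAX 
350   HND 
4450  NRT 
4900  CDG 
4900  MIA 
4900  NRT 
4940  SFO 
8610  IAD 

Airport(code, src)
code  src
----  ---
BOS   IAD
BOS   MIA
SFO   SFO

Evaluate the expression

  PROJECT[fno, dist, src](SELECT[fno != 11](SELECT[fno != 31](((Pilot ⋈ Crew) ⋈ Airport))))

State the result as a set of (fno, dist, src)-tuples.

{(15, 3390, IAD), (15, 3390, MIA), (7, 3390, IAD), (7, 3390, MIA), (7, 4940, SFO)}

Pilot ⋈ Crew (natural join on dist): {(3390, DEN, 7, ATL), (3390, DEN, 7, BOS), (3390, DEN, 7, LAX), (3390, LA, 15, ATL), (3390, LA, 15, BOS), (3390, LA, 15, LAX), (3390, NYC, 31, ATL), (3390, NYC, 31, BOS), (3390, NYC, 31, LAX), (4900, LA, 15, CDG), (4900, LA, 15, MIA), (4900, LA, 15, NRT), (4940, CHI, 11, SFO), (4940, MIA, 7, SFO)}
(Pilot ⋈ Crew) ⋈ Airport (natural join on code): {(3390, DEN, 7, BOS, IAD), (3390, DEN, 7, BOS, MIA), (3390, LA, 15, BOS, IAD), (3390, LA, 15, BOS, MIA), (3390, NYC, 31, BOS, IAD), (3390, NYC, 31, BOS, MIA), (4940, CHI, 11, SFO, SFO), (4940, MIA, 7, SFO, SFO)}
Apply σ_{fno != 31}; surviving tuples: {(3390, DEN, 7, BOS, IAD), (3390, DEN, 7, BOS, MIA), (3390, LA, 15, BOS, IAD), (3390, LA, 15, BOS, MIA), (4940, CHI, 11, SFO, SFO), (4940, MIA, 7, SFO, SFO)}
Apply σ_{fno != 11}; surviving tuples: {(3390, DEN, 7, BOS, IAD), (3390, DEN, 7, BOS, MIA), (3390, LA, 15, BOS, IAD), (3390, LA, 15, BOS, MIA), (4940, MIA, 7, SFO, SFO)}
π[fno, dist, src]: project onto (fno, dist, src) → {(15, 3390, IAD), (15, 3390, MIA), (7, 3390, IAD), (7, 3390, MIA), (7, 4940, SFO)}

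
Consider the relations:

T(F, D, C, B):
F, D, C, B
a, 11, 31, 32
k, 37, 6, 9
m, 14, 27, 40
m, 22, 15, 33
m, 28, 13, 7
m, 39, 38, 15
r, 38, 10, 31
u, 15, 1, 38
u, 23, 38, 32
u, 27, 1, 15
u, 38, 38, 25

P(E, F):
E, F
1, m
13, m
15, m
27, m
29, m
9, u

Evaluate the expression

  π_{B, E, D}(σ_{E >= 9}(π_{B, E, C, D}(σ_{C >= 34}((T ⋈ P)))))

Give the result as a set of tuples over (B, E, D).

{(15, 13, 39), (15, 15, 39), (15, 27, 39), (15, 29, 39), (25, 9, 38), (32, 9, 23)}

T ⋈ P (natural join on F): {(m, 14, 27, 40, 1), (m, 14, 27, 40, 13), (m, 14, 27, 40, 15), (m, 14, 27, 40, 27), (m, 14, 27, 40, 29), (m, 22, 15, 33, 1), (m, 22, 15, 33, 13), (m, 22, 15, 33, 15), (m, 22, 15, 33, 27), (m, 22, 15, 33, 29), (m, 28, 13, 7, 1), (m, 28, 13, 7, 13), (m, 28, 13, 7, 15), (m, 28, 13, 7, 27), (m, 28, 13, 7, 29), (m, 39, 38, 15, 1), (m, 39, 38, 15, 13), (m, 39, 38, 15, 15), (m, 39, 38, 15, 27), (m, 39, 38, 15, 29), (u, 15, 1, 38, 9), (u, 23, 38, 32, 9), (u, 27, 1, 15, 9), (u, 38, 38, 25, 9)}
Selection C >= 34: {(m, 39, 38, 15, 1), (m, 39, 38, 15, 13), (m, 39, 38, 15, 15), (m, 39, 38, 15, 27), (m, 39, 38, 15, 29), (u, 23, 38, 32, 9), (u, 38, 38, 25, 9)}
Projecting to B, E, C, D: {(15, 1, 38, 39), (15, 13, 38, 39), (15, 15, 38, 39), (15, 27, 38, 39), (15, 29, 38, 39), (25, 9, 38, 38), (32, 9, 38, 23)}
Selection E >= 9: {(15, 13, 38, 39), (15, 15, 38, 39), (15, 27, 38, 39), (15, 29, 38, 39), (25, 9, 38, 38), (32, 9, 38, 23)}
Projecting to B, E, D: {(15, 13, 39), (15, 15, 39), (15, 27, 39), (15, 29, 39), (25, 9, 38), (32, 9, 23)}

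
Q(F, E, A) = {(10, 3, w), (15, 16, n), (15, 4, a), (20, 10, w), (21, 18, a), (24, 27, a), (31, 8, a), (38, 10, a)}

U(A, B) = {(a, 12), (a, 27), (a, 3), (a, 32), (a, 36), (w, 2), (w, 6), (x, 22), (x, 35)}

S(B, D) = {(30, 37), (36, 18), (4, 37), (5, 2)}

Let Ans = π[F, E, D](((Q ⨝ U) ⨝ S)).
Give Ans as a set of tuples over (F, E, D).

{(15, 4, 18), (21, 18, 18), (24, 27, 18), (31, 8, 18), (38, 10, 18)}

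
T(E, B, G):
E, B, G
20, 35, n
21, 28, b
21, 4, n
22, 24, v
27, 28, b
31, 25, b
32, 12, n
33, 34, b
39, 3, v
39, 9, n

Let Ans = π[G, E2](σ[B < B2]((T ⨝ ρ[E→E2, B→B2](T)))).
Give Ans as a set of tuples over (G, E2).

ρ[E→E2, B→B2]: schema becomes (E2, B2, G); tuples unchanged.
T ⋈ ρ[E→E2, B→B2](T) (natural join on G): {(20, 35, n, 20, 35), (20, 35, n, 21, 4), (20, 35, n, 32, 12), (20, 35, n, 39, 9), (21, 28, b, 21, 28), (21, 28, b, 27, 28), (21, 28, b, 31, 25), (21, 28, b, 33, 34), (21, 4, n, 20, 35), (21, 4, n, 21, 4), (21, 4, n, 32, 12), (21, 4, n, 39, 9), (22, 24, v, 22, 24), (22, 24, v, 39, 3), (27, 28, b, 21, 28), (27, 28, b, 27, 28), (27, 28, b, 31, 25), (27, 28, b, 33, 34), (31, 25, b, 21, 28), (31, 25, b, 27, 28), (31, 25, b, 31, 25), (31, 25, b, 33, 34), (32, 12, n, 20, 35), (32, 12, n, 21, 4), (32, 12, n, 32, 12), (32, 12, n, 39, 9), (33, 34, b, 21, 28), (33, 34, b, 27, 28), (33, 34, b, 31, 25), (33, 34, b, 33, 34), (39, 3, v, 22, 24), (39, 3, v, 39, 3), (39, 9, n, 20, 35), (39, 9, n, 21, 4), (39, 9, n, 32, 12), (39, 9, n, 39, 9)}
Selection B < B2: {(21, 28, b, 33, 34), (21, 4, n, 20, 35), (21, 4, n, 32, 12), (21, 4, n, 39, 9), (27, 28, b, 33, 34), (31, 25, b, 21, 28), (31, 25, b, 27, 28), (31, 25, b, 33, 34), (32, 12, n, 20, 35), (39, 3, v, 22, 24), (39, 9, n, 20, 35), (39, 9, n, 32, 12)}
Projecting to G, E2 (5 duplicate(s) eliminated): {(b, 21), (b, 27), (b, 33), (n, 20), (n, 32), (n, 39), (v, 22)}

{(b, 21), (b, 27), (b, 33), (n, 20), (n, 32), (n, 39), (v, 22)}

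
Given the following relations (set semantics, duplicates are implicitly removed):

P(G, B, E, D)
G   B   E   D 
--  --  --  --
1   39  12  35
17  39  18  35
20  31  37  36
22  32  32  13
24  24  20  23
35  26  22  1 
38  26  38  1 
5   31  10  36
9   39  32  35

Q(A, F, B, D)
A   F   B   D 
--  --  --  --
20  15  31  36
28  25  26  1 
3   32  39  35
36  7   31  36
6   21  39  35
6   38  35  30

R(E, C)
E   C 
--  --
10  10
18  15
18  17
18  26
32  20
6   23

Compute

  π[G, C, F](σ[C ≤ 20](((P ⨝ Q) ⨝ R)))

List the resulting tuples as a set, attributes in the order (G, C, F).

P ⋈ Q (natural join on B, D): {(1, 39, 12, 35, 3, 32), (1, 39, 12, 35, 6, 21), (17, 39, 18, 35, 3, 32), (17, 39, 18, 35, 6, 21), (20, 31, 37, 36, 20, 15), (20, 31, 37, 36, 36, 7), (35, 26, 22, 1, 28, 25), (38, 26, 38, 1, 28, 25), (5, 31, 10, 36, 20, 15), (5, 31, 10, 36, 36, 7), (9, 39, 32, 35, 3, 32), (9, 39, 32, 35, 6, 21)}
(P ⨝ Q) ⋈ R (natural join on E): {(17, 39, 18, 35, 3, 32, 15), (17, 39, 18, 35, 3, 32, 17), (17, 39, 18, 35, 3, 32, 26), (17, 39, 18, 35, 6, 21, 15), (17, 39, 18, 35, 6, 21, 17), (17, 39, 18, 35, 6, 21, 26), (5, 31, 10, 36, 20, 15, 10), (5, 31, 10, 36, 36, 7, 10), (9, 39, 32, 35, 3, 32, 20), (9, 39, 32, 35, 6, 21, 20)}
Selection C ≤ 20: {(17, 39, 18, 35, 3, 32, 15), (17, 39, 18, 35, 3, 32, 17), (17, 39, 18, 35, 6, 21, 15), (17, 39, 18, 35, 6, 21, 17), (5, 31, 10, 36, 20, 15, 10), (5, 31, 10, 36, 36, 7, 10), (9, 39, 32, 35, 3, 32, 20), (9, 39, 32, 35, 6, 21, 20)}
Projecting to G, C, F: {(17, 15, 21), (17, 15, 32), (17, 17, 21), (17, 17, 32), (5, 10, 15), (5, 10, 7), (9, 20, 21), (9, 20, 32)}

{(17, 15, 21), (17, 15, 32), (17, 17, 21), (17, 17, 32), (5, 10, 15), (5, 10, 7), (9, 20, 21), (9, 20, 32)}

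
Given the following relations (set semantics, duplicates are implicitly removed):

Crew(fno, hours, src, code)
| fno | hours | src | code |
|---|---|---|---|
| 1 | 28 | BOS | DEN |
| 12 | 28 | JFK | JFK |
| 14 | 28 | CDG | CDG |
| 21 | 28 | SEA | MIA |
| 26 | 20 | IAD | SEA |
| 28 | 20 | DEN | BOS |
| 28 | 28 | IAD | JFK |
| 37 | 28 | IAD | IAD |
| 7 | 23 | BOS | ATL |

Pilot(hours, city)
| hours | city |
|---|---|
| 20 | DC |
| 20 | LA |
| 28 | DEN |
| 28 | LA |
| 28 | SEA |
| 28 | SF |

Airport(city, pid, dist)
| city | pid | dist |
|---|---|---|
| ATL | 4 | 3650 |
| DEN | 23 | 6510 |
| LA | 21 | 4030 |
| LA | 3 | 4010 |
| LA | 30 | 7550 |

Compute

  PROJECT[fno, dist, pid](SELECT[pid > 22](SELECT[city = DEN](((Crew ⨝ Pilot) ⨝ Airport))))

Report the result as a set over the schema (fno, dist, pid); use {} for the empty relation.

Natural join on hours: {(1, 28, BOS, DEN, DEN), (1, 28, BOS, DEN, LA), (1, 28, BOS, DEN, SEA), (1, 28, BOS, DEN, SF), (12, 28, JFK, JFK, DEN), (12, 28, JFK, JFK, LA), (12, 28, JFK, JFK, SEA), (12, 28, JFK, JFK, SF), (14, 28, CDG, CDG, DEN), (14, 28, CDG, CDG, LA), (14, 28, CDG, CDG, SEA), (14, 28, CDG, CDG, SF), (21, 28, SEA, MIA, DEN), (21, 28, SEA, MIA, LA), (21, 28, SEA, MIA, SEA), (21, 28, SEA, MIA, SF), (26, 20, IAD, SEA, DC), (26, 20, IAD, SEA, LA), (28, 20, DEN, BOS, DC), (28, 20, DEN, BOS, LA), (28, 28, IAD, JFK, DEN), (28, 28, IAD, JFK, LA), (28, 28, IAD, JFK, SEA), (28, 28, IAD, JFK, SF), (37, 28, IAD, IAD, DEN), (37, 28, IAD, IAD, LA), (37, 28, IAD, IAD, SEA), (37, 28, IAD, IAD, SF)}
Natural join on city: {(1, 28, BOS, DEN, DEN, 23, 6510), (1, 28, BOS, DEN, LA, 21, 4030), (1, 28, BOS, DEN, LA, 3, 4010), (1, 28, BOS, DEN, LA, 30, 7550), (12, 28, JFK, JFK, DEN, 23, 6510), (12, 28, JFK, JFK, LA, 21, 4030), (12, 28, JFK, JFK, LA, 3, 4010), (12, 28, JFK, JFK, LA, 30, 7550), (14, 28, CDG, CDG, DEN, 23, 6510), (14, 28, CDG, CDG, LA, 21, 4030), (14, 28, CDG, CDG, LA, 3, 4010), (14, 28, CDG, CDG, LA, 30, 7550), (21, 28, SEA, MIA, DEN, 23, 6510), (21, 28, SEA, MIA, LA, 21, 4030), (21, 28, SEA, MIA, LA, 3, 4010), (21, 28, SEA, MIA, LA, 30, 7550), (26, 20, IAD, SEA, LA, 21, 4030), (26, 20, IAD, SEA, LA, 3, 4010), (26, 20, IAD, SEA, LA, 30, 7550), (28, 20, DEN, BOS, LA, 21, 4030), (28, 20, DEN, BOS, LA, 3, 4010), (28, 20, DEN, BOS, LA, 30, 7550), (28, 28, IAD, JFK, DEN, 23, 6510), (28, 28, IAD, JFK, LA, 21, 4030), (28, 28, IAD, JFK, LA, 3, 4010), (28, 28, IAD, JFK, LA, 30, 7550), (37, 28, IAD, IAD, DEN, 23, 6510), (37, 28, IAD, IAD, LA, 21, 4030), (37, 28, IAD, IAD, LA, 3, 4010), (37, 28, IAD, IAD, LA, 30, 7550)}
Apply σ_{city = DEN}; surviving tuples: {(1, 28, BOS, DEN, DEN, 23, 6510), (12, 28, JFK, JFK, DEN, 23, 6510), (14, 28, CDG, CDG, DEN, 23, 6510), (21, 28, SEA, MIA, DEN, 23, 6510), (28, 28, IAD, JFK, DEN, 23, 6510), (37, 28, IAD, IAD, DEN, 23, 6510)}
Apply σ_{pid > 22}; surviving tuples: {(1, 28, BOS, DEN, DEN, 23, 6510), (12, 28, JFK, JFK, DEN, 23, 6510), (14, 28, CDG, CDG, DEN, 23, 6510), (21, 28, SEA, MIA, DEN, 23, 6510), (28, 28, IAD, JFK, DEN, 23, 6510), (37, 28, IAD, IAD, DEN, 23, 6510)}
π_{fno, dist, pid} gives {(1, 6510, 23), (12, 6510, 23), (14, 6510, 23), (21, 6510, 23), (28, 6510, 23), (37, 6510, 23)}.

{(1, 6510, 23), (12, 6510, 23), (14, 6510, 23), (21, 6510, 23), (28, 6510, 23), (37, 6510, 23)}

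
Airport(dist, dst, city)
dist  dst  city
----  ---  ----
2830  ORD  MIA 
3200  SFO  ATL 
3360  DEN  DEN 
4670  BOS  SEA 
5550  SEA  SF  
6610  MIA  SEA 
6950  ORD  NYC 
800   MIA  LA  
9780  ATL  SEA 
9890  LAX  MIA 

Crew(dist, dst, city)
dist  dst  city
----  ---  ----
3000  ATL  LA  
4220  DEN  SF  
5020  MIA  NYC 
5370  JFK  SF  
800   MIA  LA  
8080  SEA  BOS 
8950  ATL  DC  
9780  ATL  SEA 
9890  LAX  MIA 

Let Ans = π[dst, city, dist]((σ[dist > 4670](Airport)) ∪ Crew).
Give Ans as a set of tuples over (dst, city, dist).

{(ATL, DC, 8950), (ATL, LA, 3000), (ATL, SEA, 9780), (DEN, SF, 4220), (JFK, SF, 5370), (LAX, MIA, 9890), (MIA, LA, 800), (MIA, NYC, 5020), (MIA, SEA, 6610), (ORD, NYC, 6950), (SEA, BOS, 8080), (SEA, SF, 5550)}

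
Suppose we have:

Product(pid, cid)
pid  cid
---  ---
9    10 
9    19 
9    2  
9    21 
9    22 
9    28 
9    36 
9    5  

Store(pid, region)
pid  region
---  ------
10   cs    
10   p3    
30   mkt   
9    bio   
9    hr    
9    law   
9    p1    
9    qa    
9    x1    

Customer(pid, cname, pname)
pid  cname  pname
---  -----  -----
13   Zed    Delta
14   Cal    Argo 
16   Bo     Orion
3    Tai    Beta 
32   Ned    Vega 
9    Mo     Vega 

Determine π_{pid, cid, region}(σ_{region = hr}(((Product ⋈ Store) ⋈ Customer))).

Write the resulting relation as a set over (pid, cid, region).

{(9, 10, hr), (9, 19, hr), (9, 2, hr), (9, 21, hr), (9, 22, hr), (9, 28, hr), (9, 36, hr), (9, 5, hr)}

Natural join on pid: {(9, 10, bio), (9, 10, hr), (9, 10, law), (9, 10, p1), (9, 10, qa), (9, 10, x1), (9, 19, bio), (9, 19, hr), (9, 19, law), (9, 19, p1), (9, 19, qa), (9, 19, x1), (9, 2, bio), (9, 2, hr), (9, 2, law), (9, 2, p1), (9, 2, qa), (9, 2, x1), (9, 21, bio), (9, 21, hr), (9, 21, law), (9, 21, p1), (9, 21, qa), (9, 21, x1), (9, 22, bio), (9, 22, hr), (9, 22, law), (9, 22, p1), (9, 22, qa), (9, 22, x1), (9, 28, bio), (9, 28, hr), (9, 28, law), (9, 28, p1), (9, 28, qa), (9, 28, x1), (9, 36, bio), (9, 36, hr), (9, 36, law), (9, 36, p1), (9, 36, qa), (9, 36, x1), (9, 5, bio), (9, 5, hr), (9, 5, law), (9, 5, p1), (9, 5, qa), (9, 5, x1)}
Natural join on pid: {(9, 10, bio, Mo, Vega), (9, 10, hr, Mo, Vega), (9, 10, law, Mo, Vega), (9, 10, p1, Mo, Vega), (9, 10, qa, Mo, Vega), (9, 10, x1, Mo, Vega), (9, 19, bio, Mo, Vega), (9, 19, hr, Mo, Vega), (9, 19, law, Mo, Vega), (9, 19, p1, Mo, Vega), (9, 19, qa, Mo, Vega), (9, 19, x1, Mo, Vega), (9, 2, bio, Mo, Vega), (9, 2, hr, Mo, Vega), (9, 2, law, Mo, Vega), (9, 2, p1, Mo, Vega), (9, 2, qa, Mo, Vega), (9, 2, x1, Mo, Vega), (9, 21, bio, Mo, Vega), (9, 21, hr, Mo, Vega), (9, 21, law, Mo, Vega), (9, 21, p1, Mo, Vega), (9, 21, qa, Mo, Vega), (9, 21, x1, Mo, Vega), (9, 22, bio, Mo, Vega), (9, 22, hr, Mo, Vega), (9, 22, law, Mo, Vega), (9, 22, p1, Mo, Vega), (9, 22, qa, Mo, Vega), (9, 22, x1, Mo, Vega), (9, 28, bio, Mo, Vega), (9, 28, hr, Mo, Vega), (9, 28, law, Mo, Vega), (9, 28, p1, Mo, Vega), (9, 28, qa, Mo, Vega), (9, 28, x1, Mo, Vega), (9, 36, bio, Mo, Vega), (9, 36, hr, Mo, Vega), (9, 36, law, Mo, Vega), (9, 36, p1, Mo, Vega), (9, 36, qa, Mo, Vega), (9, 36, x1, Mo, Vega), (9, 5, bio, Mo, Vega), (9, 5, hr, Mo, Vega), (9, 5, law, Mo, Vega), (9, 5, p1, Mo, Vega), (9, 5, qa, Mo, Vega), (9, 5, x1, Mo, Vega)}
Apply σ_{region = hr}; surviving tuples: {(9, 10, hr, Mo, Vega), (9, 19, hr, Mo, Vega), (9, 2, hr, Mo, Vega), (9, 21, hr, Mo, Vega), (9, 22, hr, Mo, Vega), (9, 28, hr, Mo, Vega), (9, 36, hr, Mo, Vega), (9, 5, hr, Mo, Vega)}
π_{pid, cid, region} gives {(9, 10, hr), (9, 19, hr), (9, 2, hr), (9, 21, hr), (9, 22, hr), (9, 28, hr), (9, 36, hr), (9, 5, hr)}.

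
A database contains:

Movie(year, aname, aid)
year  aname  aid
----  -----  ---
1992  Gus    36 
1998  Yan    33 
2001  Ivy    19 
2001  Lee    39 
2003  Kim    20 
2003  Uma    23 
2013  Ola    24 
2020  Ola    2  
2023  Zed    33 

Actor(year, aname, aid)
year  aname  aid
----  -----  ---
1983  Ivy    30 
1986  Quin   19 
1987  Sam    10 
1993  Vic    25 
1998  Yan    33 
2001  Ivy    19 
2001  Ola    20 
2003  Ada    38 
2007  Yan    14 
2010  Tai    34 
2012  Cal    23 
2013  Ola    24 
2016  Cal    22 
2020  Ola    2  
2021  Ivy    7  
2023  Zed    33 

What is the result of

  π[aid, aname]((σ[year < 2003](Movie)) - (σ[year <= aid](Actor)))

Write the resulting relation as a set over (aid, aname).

{(19, Ivy), (33, Yan), (36, Gus), (39, Lee)}

Selection year < 2003: {(1992, Gus, 36), (1998, Yan, 33), (2001, Ivy, 19), (2001, Lee, 39)}
Selection year <= aid: {}
Difference: {(1992, Gus, 36), (1998, Yan, 33), (2001, Ivy, 19), (2001, Lee, 39)} with {} → {(1992, Gus, 36), (1998, Yan, 33), (2001, Ivy, 19), (2001, Lee, 39)}
Projecting to aid, aname: {(19, Ivy), (33, Yan), (36, Gus), (39, Lee)}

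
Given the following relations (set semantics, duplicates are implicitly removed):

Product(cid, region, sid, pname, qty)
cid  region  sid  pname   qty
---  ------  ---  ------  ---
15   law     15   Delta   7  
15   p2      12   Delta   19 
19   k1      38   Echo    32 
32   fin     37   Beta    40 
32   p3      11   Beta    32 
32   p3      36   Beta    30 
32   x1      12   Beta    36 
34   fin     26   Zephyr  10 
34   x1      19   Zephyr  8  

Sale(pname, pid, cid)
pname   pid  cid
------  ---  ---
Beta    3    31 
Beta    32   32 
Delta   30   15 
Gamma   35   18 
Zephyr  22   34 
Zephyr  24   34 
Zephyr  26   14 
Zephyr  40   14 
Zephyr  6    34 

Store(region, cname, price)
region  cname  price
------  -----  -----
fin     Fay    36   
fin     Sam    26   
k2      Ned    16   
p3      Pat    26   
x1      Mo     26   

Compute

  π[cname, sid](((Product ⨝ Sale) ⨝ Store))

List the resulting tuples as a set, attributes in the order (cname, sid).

{(Fay, 26), (Fay, 37), (Mo, 12), (Mo, 19), (Pat, 11), (Pat, 36), (Sam, 26), (Sam, 37)}

Product ⋈ Sale (natural join on cid, pname): {(15, law, 15, Delta, 7, 30), (15, p2, 12, Delta, 19, 30), (32, fin, 37, Beta, 40, 32), (32, p3, 11, Beta, 32, 32), (32, p3, 36, Beta, 30, 32), (32, x1, 12, Beta, 36, 32), (34, fin, 26, Zephyr, 10, 22), (34, fin, 26, Zephyr, 10, 24), (34, fin, 26, Zephyr, 10, 6), (34, x1, 19, Zephyr, 8, 22), (34, x1, 19, Zephyr, 8, 24), (34, x1, 19, Zephyr, 8, 6)}
(Product ⨝ Sale) ⋈ Store (natural join on region): {(32, fin, 37, Beta, 40, 32, Fay, 36), (32, fin, 37, Beta, 40, 32, Sam, 26), (32, p3, 11, Beta, 32, 32, Pat, 26), (32, p3, 36, Beta, 30, 32, Pat, 26), (32, x1, 12, Beta, 36, 32, Mo, 26), (34, fin, 26, Zephyr, 10, 22, Fay, 36), (34, fin, 26, Zephyr, 10, 22, Sam, 26), (34, fin, 26, Zephyr, 10, 24, Fay, 36), (34, fin, 26, Zephyr, 10, 24, Sam, 26), (34, fin, 26, Zephyr, 10, 6, Fay, 36), (34, fin, 26, Zephyr, 10, 6, Sam, 26), (34, x1, 19, Zephyr, 8, 22, Mo, 26), (34, x1, 19, Zephyr, 8, 24, Mo, 26), (34, x1, 19, Zephyr, 8, 6, Mo, 26)}
Keep only column(s) cname, sid (6 duplicate(s) eliminated): {(Fay, 26), (Fay, 37), (Mo, 12), (Mo, 19), (Pat, 11), (Pat, 36), (Sam, 26), (Sam, 37)}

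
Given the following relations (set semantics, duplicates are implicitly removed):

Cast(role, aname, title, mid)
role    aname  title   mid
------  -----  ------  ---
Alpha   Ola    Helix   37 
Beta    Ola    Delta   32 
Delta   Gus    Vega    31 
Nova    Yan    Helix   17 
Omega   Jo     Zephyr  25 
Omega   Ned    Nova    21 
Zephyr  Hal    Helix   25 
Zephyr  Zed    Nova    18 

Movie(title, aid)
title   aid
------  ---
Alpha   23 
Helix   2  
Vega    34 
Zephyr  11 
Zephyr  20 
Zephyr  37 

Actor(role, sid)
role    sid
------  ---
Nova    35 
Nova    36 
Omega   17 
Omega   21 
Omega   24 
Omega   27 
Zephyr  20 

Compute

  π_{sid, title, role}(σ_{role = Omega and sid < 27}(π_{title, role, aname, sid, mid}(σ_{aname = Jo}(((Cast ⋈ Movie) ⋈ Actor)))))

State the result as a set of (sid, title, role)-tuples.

Cast ⋈ Movie (natural join on title): {(Alpha, Ola, Helix, 37, 2), (Delta, Gus, Vega, 31, 34), (Nova, Yan, Helix, 17, 2), (Omega, Jo, Zephyr, 25, 11), (Omega, Jo, Zephyr, 25, 20), (Omega, Jo, Zephyr, 25, 37), (Zephyr, Hal, Helix, 25, 2)}
(Cast ⋈ Movie) ⋈ Actor (natural join on role): {(Nova, Yan, Helix, 17, 2, 35), (Nova, Yan, Helix, 17, 2, 36), (Omega, Jo, Zephyr, 25, 11, 17), (Omega, Jo, Zephyr, 25, 11, 21), (Omega, Jo, Zephyr, 25, 11, 24), (Omega, Jo, Zephyr, 25, 11, 27), (Omega, Jo, Zephyr, 25, 20, 17), (Omega, Jo, Zephyr, 25, 20, 21), (Omega, Jo, Zephyr, 25, 20, 24), (Omega, Jo, Zephyr, 25, 20, 27), (Omega, Jo, Zephyr, 25, 37, 17), (Omega, Jo, Zephyr, 25, 37, 21), (Omega, Jo, Zephyr, 25, 37, 24), (Omega, Jo, Zephyr, 25, 37, 27), (Zephyr, Hal, Helix, 25, 2, 20)}
Apply σ_{aname = Jo}; surviving tuples: {(Omega, Jo, Zephyr, 25, 11, 17), (Omega, Jo, Zephyr, 25, 11, 21), (Omega, Jo, Zephyr, 25, 11, 24), (Omega, Jo, Zephyr, 25, 11, 27), (Omega, Jo, Zephyr, 25, 20, 17), (Omega, Jo, Zephyr, 25, 20, 21), (Omega, Jo, Zephyr, 25, 20, 24), (Omega, Jo, Zephyr, 25, 20, 27), (Omega, Jo, Zephyr, 25, 37, 17), (Omega, Jo, Zephyr, 25, 37, 21), (Omega, Jo, Zephyr, 25, 37, 24), (Omega, Jo, Zephyr, 25, 37, 27)}
π_{title, role, aname, sid, mid} gives {(Zephyr, Omega, Jo, 17, 25), (Zephyr, Omega, Jo, 21, 25), (Zephyr, Omega, Jo, 24, 25), (Zephyr, Omega, Jo, 27, 25)} (8 duplicate(s) eliminated).
Apply σ_{role = Omega and sid < 27}; surviving tuples: {(Zephyr, Omega, Jo, 17, 25), (Zephyr, Omega, Jo, 21, 25), (Zephyr, Omega, Jo, 24, 25)}
π_{sid, title, role} gives {(17, Zephyr, Omega), (21, Zephyr, Omega), (24, Zephyr, Omega)}.

{(17, Zephyr, Omega), (21, Zephyr, Omega), (24, Zephyr, Omega)}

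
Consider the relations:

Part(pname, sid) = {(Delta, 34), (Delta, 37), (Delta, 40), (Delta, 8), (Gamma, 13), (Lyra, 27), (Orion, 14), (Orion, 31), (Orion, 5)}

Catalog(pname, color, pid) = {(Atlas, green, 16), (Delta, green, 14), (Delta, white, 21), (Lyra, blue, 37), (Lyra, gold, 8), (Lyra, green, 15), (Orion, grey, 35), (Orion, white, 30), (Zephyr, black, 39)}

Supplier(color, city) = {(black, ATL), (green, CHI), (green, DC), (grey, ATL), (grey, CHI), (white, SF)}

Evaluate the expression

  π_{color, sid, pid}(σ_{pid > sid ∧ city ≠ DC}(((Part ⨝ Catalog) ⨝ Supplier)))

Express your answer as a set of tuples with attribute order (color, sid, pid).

{(green, 8, 14), (grey, 14, 35), (grey, 31, 35), (grey, 5, 35), (white, 14, 30), (white, 5, 30), (white, 8, 21)}

Joining Part and Catalog on pname yields {(Delta, 34, green, 14), (Delta, 34, white, 21), (Delta, 37, green, 14), (Delta, 37, white, 21), (Delta, 40, green, 14), (Delta, 40, white, 21), (Delta, 8, green, 14), (Delta, 8, white, 21), (Lyra, 27, blue, 37), (Lyra, 27, gold, 8), (Lyra, 27, green, 15), (Orion, 14, grey, 35), (Orion, 14, white, 30), (Orion, 31, grey, 35), (Orion, 31, white, 30), (Orion, 5, grey, 35), (Orion, 5, white, 30)}.
Joining (Part ⨝ Catalog) and Supplier on color yields {(Delta, 34, green, 14, CHI), (Delta, 34, green, 14, DC), (Delta, 34, white, 21, SF), (Delta, 37, green, 14, CHI), (Delta, 37, green, 14, DC), (Delta, 37, white, 21, SF), (Delta, 40, green, 14, CHI), (Delta, 40, green, 14, DC), (Delta, 40, white, 21, SF), (Delta, 8, green, 14, CHI), (Delta, 8, green, 14, DC), (Delta, 8, white, 21, SF), (Lyra, 27, green, 15, CHI), (Lyra, 27, green, 15, DC), (Orion, 14, grey, 35, ATL), (Orion, 14, grey, 35, CHI), (Orion, 14, white, 30, SF), (Orion, 31, grey, 35, ATL), (Orion, 31, grey, 35, CHI), (Orion, 31, white, 30, SF), (Orion, 5, grey, 35, ATL), (Orion, 5, grey, 35, CHI), (Orion, 5, white, 30, SF)}.
Filtering on pid > sid ∧ city ≠ DC leaves {(Delta, 8, green, 14, CHI), (Delta, 8, white, 21, SF), (Orion, 14, grey, 35, ATL), (Orion, 14, grey, 35, CHI), (Orion, 14, white, 30, SF), (Orion, 31, grey, 35, ATL), (Orion, 31, grey, 35, CHI), (Orion, 5, grey, 35, ATL), (Orion, 5, grey, 35, CHI), (Orion, 5, white, 30, SF)}.
π_{color, sid, pid} gives {(green, 8, 14), (grey, 14, 35), (grey, 31, 35), (grey, 5, 35), (white, 14, 30), (white, 5, 30), (white, 8, 21)} (3 duplicate(s) eliminated).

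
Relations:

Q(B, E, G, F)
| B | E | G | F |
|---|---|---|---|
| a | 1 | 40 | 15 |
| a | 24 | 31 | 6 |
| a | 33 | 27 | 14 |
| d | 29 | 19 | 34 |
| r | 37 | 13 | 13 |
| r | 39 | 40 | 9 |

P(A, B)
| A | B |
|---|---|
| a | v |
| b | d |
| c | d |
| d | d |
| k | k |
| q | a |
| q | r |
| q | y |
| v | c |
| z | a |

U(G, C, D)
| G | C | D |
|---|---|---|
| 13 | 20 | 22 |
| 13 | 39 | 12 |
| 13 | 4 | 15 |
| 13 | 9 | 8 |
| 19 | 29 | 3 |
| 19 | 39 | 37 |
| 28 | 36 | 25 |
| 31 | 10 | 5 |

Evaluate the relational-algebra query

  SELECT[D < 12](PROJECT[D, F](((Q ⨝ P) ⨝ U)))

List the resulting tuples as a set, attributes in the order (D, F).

Natural join on B: {(a, 1, 40, 15, q), (a, 1, 40, 15, z), (a, 24, 31, 6, q), (a, 24, 31, 6, z), (a, 33, 27, 14, q), (a, 33, 27, 14, z), (d, 29, 19, 34, b), (d, 29, 19, 34, c), (d, 29, 19, 34, d), (r, 37, 13, 13, q), (r, 39, 40, 9, q)}
Natural join on G: {(a, 24, 31, 6, q, 10, 5), (a, 24, 31, 6, z, 10, 5), (d, 29, 19, 34, b, 29, 3), (d, 29, 19, 34, b, 39, 37), (d, 29, 19, 34, c, 29, 3), (d, 29, 19, 34, c, 39, 37), (d, 29, 19, 34, d, 29, 3), (d, 29, 19, 34, d, 39, 37), (r, 37, 13, 13, q, 20, 22), (r, 37, 13, 13, q, 39, 12), (r, 37, 13, 13, q, 4, 15), (r, 37, 13, 13, q, 9, 8)}
Projecting to D, F (5 duplicate(s) eliminated): {(12, 13), (15, 13), (22, 13), (3, 34), (37, 34), (5, 6), (8, 13)}
Apply σ_{D < 12}; surviving tuples: {(3, 34), (5, 6), (8, 13)}

{(3, 34), (5, 6), (8, 13)}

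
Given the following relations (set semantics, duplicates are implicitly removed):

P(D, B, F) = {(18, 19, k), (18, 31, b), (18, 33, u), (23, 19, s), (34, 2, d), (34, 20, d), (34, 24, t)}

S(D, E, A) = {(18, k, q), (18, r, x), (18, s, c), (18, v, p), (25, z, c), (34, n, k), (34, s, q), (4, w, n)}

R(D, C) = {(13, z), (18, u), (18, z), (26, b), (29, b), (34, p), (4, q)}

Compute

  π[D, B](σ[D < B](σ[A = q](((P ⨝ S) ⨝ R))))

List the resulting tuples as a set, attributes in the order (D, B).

Natural join on D: {(18, 19, k, k, q), (18, 19, k, r, x), (18, 19, k, s, c), (18, 19, k, v, p), (18, 31, b, k, q), (18, 31, b, r, x), (18, 31, b, s, c), (18, 31, b, v, p), (18, 33, u, k, q), (18, 33, u, r, x), (18, 33, u, s, c), (18, 33, u, v, p), (34, 2, d, n, k), (34, 2, d, s, q), (34, 20, d, n, k), (34, 20, d, s, q), (34, 24, t, n, k), (34, 24, t, s, q)}
Natural join on D: {(18, 19, k, k, q, u), (18, 19, k, k, q, z), (18, 19, k, r, x, u), (18, 19, k, r, x, z), (18, 19, k, s, c, u), (18, 19, k, s, c, z), (18, 19, k, v, p, u), (18, 19, k, v, p, z), (18, 31, b, k, q, u), (18, 31, b, k, q, z), (18, 31, b, r, x, u), (18, 31, b, r, x, z), (18, 31, b, s, c, u), (18, 31, b, s, c, z), (18, 31, b, v, p, u), (18, 31, b, v, p, z), (18, 33, u, k, q, u), (18, 33, u, k, q, z), (18, 33, u, r, x, u), (18, 33, u, r, x, z), (18, 33, u, s, c, u), (18, 33, u, s, c, z), (18, 33, u, v, p, u), (18, 33, u, v, p, z), (34, 2, d, n, k, p), (34, 2, d, s, q, p), (34, 20, d, n, k, p), (34, 20, d, s, q, p), (34, 24, t, n, k, p), (34, 24, t, s, q, p)}
Selection A = q: {(18, 19, k, k, q, u), (18, 19, k, k, q, z), (18, 31, b, k, q, u), (18, 31, b, k, q, z), (18, 33, u, k, q, u), (18, 33, u, k, q, z), (34, 2, d, s, q, p), (34, 20, d, s, q, p), (34, 24, t, s, q, p)}
Selection D < B: {(18, 19, k, k, q, u), (18, 19, k, k, q, z), (18, 31, b, k, q, u), (18, 31, b, k, q, z), (18, 33, u, k, q, u), (18, 33, u, k, q, z)}
π_{D, B} gives {(18, 19), (18, 31), (18, 33)} (3 duplicate(s) eliminated).

{(18, 19), (18, 31), (18, 33)}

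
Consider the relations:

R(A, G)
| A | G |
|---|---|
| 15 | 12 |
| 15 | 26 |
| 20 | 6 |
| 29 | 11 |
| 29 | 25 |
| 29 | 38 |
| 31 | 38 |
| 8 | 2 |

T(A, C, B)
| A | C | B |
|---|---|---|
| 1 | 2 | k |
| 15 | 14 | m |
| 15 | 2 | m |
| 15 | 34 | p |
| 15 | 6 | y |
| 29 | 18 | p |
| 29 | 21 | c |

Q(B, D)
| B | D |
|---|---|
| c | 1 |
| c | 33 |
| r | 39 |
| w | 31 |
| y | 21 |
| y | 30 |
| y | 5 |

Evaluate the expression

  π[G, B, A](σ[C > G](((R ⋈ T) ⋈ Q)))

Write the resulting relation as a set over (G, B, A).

Joining R and T on A yields {(15, 12, 14, m), (15, 12, 2, m), (15, 12, 34, p), (15, 12, 6, y), (15, 26, 14, m), (15, 26, 2, m), (15, 26, 34, p), (15, 26, 6, y), (29, 11, 18, p), (29, 11, 21, c), (29, 25, 18, p), (29, 25, 21, c), (29, 38, 18, p), (29, 38, 21, c)}.
Joining (R ⋈ T) and Q on B yields {(15, 12, 6, y, 21), (15, 12, 6, y, 30), (15, 12, 6, y, 5), (15, 26, 6, y, 21), (15, 26, 6, y, 30), (15, 26, 6, y, 5), (29, 11, 21, c, 1), (29, 11, 21, c, 33), (29, 25, 21, c, 1), (29, 25, 21, c, 33), (29, 38, 21, c, 1), (29, 38, 21, c, 33)}.
Filtering on C > G leaves {(29, 11, 21, c, 1), (29, 11, 21, c, 33)}.
Keep only column(s) G, B, A (1 duplicate(s) eliminated): {(11, c, 29)}

{(11, c, 29)}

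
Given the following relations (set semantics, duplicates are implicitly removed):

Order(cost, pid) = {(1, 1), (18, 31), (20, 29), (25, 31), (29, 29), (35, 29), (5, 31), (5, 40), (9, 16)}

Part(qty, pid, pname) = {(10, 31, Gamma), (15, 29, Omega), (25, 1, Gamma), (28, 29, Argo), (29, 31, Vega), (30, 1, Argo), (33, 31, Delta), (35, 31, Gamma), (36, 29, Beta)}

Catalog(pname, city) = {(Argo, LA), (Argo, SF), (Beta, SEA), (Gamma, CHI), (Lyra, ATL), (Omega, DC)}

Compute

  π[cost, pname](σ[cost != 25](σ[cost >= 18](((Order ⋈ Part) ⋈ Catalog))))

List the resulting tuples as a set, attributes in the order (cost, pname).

{(18, Gamma), (20, Argo), (20, Beta), (20, Omega), (29, Argo), (29, Beta), (29, Omega), (35, Argo), (35, Beta), (35, Omega)}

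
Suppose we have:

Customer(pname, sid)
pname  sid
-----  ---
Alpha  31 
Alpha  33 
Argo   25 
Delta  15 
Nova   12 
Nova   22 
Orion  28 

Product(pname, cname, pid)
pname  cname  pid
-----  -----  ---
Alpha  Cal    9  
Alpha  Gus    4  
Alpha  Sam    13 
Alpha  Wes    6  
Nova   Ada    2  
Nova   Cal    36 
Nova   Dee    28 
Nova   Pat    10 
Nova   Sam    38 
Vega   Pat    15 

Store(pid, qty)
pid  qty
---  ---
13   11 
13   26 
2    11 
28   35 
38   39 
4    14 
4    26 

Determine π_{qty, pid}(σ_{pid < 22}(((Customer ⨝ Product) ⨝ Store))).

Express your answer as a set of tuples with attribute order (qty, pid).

{(11, 13), (11, 2), (14, 4), (26, 13), (26, 4)}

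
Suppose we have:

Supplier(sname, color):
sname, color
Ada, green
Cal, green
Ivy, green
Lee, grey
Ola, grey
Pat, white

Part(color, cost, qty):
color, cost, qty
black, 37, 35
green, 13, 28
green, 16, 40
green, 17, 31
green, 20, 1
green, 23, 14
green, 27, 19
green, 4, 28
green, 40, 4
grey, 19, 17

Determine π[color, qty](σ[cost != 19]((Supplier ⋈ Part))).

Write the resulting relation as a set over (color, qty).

{(green, 1), (green, 14), (green, 19), (green, 28), (green, 31), (green, 4), (green, 40)}

Supplier ⋈ Part (natural join on color): {(Ada, green, 13, 28), (Ada, green, 16, 40), (Ada, green, 17, 31), (Ada, green, 20, 1), (Ada, green, 23, 14), (Ada, green, 27, 19), (Ada, green, 4, 28), (Ada, green, 40, 4), (Cal, green, 13, 28), (Cal, green, 16, 40), (Cal, green, 17, 31), (Cal, green, 20, 1), (Cal, green, 23, 14), (Cal, green, 27, 19), (Cal, green, 4, 28), (Cal, green, 40, 4), (Ivy, green, 13, 28), (Ivy, green, 16, 40), (Ivy, green, 17, 31), (Ivy, green, 20, 1), (Ivy, green, 23, 14), (Ivy, green, 27, 19), (Ivy, green, 4, 28), (Ivy, green, 40, 4), (Lee, grey, 19, 17), (Ola, grey, 19, 17)}
Filtering on cost != 19 leaves {(Ada, green, 13, 28), (Ada, green, 16, 40), (Ada, green, 17, 31), (Ada, green, 20, 1), (Ada, green, 23, 14), (Ada, green, 27, 19), (Ada, green, 4, 28), (Ada, green, 40, 4), (Cal, green, 13, 28), (Cal, green, 16, 40), (Cal, green, 17, 31), (Cal, green, 20, 1), (Cal, green, 23, 14), (Cal, green, 27, 19), (Cal, green, 4, 28), (Cal, green, 40, 4), (Ivy, green, 13, 28), (Ivy, green, 16, 40), (Ivy, green, 17, 31), (Ivy, green, 20, 1), (Ivy, green, 23, 14), (Ivy, green, 27, 19), (Ivy, green, 4, 28), (Ivy, green, 40, 4)}.
Projecting to color, qty (17 duplicate(s) eliminated): {(green, 1), (green, 14), (green, 19), (green, 28), (green, 31), (green, 4), (green, 40)}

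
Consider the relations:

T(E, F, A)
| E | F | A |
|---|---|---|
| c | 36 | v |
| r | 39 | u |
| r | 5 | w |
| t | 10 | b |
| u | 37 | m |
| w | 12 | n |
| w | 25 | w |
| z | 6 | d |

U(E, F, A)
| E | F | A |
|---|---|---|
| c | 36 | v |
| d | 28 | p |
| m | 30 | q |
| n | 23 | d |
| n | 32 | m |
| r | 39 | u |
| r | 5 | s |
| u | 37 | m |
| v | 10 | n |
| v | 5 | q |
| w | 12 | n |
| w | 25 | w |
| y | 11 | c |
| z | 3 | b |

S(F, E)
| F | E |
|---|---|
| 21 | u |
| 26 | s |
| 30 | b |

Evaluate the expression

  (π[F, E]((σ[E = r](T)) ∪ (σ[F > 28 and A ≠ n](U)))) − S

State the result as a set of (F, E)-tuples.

{(30, m), (32, n), (36, c), (37, u), (39, r), (5, r)}

Apply σ_{E = r}; surviving tuples: {(r, 39, u), (r, 5, w)}
Apply σ_{F > 28 and A ≠ n}; surviving tuples: {(c, 36, v), (m, 30, q), (n, 32, m), (r, 39, u), (u, 37, m)}
Taking the union: {(c, 36, v), (m, 30, q), (n, 32, m), (r, 39, u), (r, 5, w), (u, 37, m)}
π[F, E]: project onto (F, E) → {(30, m), (32, n), (36, c), (37, u), (39, r), (5, r)}
Taking the difference: {(30, m), (32, n), (36, c), (37, u), (39, r), (5, r)}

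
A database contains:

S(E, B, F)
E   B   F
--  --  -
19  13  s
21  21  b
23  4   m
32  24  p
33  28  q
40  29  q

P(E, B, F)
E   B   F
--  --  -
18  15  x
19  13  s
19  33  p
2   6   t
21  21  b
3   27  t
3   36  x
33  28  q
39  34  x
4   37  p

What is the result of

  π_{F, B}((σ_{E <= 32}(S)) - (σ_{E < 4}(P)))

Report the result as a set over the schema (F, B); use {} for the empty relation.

{(b, 21), (m, 4), (p, 24), (s, 13)}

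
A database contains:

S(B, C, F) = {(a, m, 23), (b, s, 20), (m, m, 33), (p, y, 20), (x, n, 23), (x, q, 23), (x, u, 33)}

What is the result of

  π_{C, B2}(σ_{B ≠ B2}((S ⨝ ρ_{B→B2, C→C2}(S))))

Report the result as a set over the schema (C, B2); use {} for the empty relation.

ρ[B→B2, C→C2]: schema becomes (B2, C2, F); tuples unchanged.
S ⋈ ρ_{B→B2, C→C2}(S) (natural join on F): {(a, m, 23, a, m), (a, m, 23, x, n), (a, m, 23, x, q), (b, s, 20, b, s), (b, s, 20, p, y), (m, m, 33, m, m), (m, m, 33, x, u), (p, y, 20, b, s), (p, y, 20, p, y), (x, n, 23, a, m), (x, n, 23, x, n), (x, n, 23, x, q), (x, q, 23, a, m), (x, q, 23, x, n), (x, q, 23, x, q), (x, u, 33, m, m), (x, u, 33, x, u)}
Apply σ_{B ≠ B2}; surviving tuples: {(a, m, 23, x, n), (a, m, 23, x, q), (b, s, 20, p, y), (m, m, 33, x, u), (p, y, 20, b, s), (x, n, 23, a, m), (x, q, 23, a, m), (x, u, 33, m, m)}
Keep only column(s) C, B2 (2 duplicate(s) eliminated): {(m, x), (n, a), (q, a), (s, p), (u, m), (y, b)}

{(m, x), (n, a), (q, a), (s, p), (u, m), (y, b)}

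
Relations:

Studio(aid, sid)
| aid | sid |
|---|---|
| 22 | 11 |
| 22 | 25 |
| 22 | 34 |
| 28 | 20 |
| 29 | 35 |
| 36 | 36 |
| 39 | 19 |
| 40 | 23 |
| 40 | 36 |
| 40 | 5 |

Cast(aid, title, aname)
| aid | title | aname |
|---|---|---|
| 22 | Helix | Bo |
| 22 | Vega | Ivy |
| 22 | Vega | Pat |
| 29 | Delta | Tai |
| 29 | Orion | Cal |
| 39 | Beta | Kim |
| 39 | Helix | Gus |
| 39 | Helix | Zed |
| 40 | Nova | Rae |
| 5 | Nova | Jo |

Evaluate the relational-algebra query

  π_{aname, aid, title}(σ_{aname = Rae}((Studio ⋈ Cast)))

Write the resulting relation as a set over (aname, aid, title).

{(Rae, 40, Nova)}

Studio ⋈ Cast (natural join on aid): {(22, 11, Helix, Bo), (22, 11, Vega, Ivy), (22, 11, Vega, Pat), (22, 25, Helix, Bo), (22, 25, Vega, Ivy), (22, 25, Vega, Pat), (22, 34, Helix, Bo), (22, 34, Vega, Ivy), (22, 34, Vega, Pat), (29, 35, Delta, Tai), (29, 35, Orion, Cal), (39, 19, Beta, Kim), (39, 19, Helix, Gus), (39, 19, Helix, Zed), (40, 23, Nova, Rae), (40, 36, Nova, Rae), (40, 5, Nova, Rae)}
Filtering on aname = Rae leaves {(40, 23, Nova, Rae), (40, 36, Nova, Rae), (40, 5, Nova, Rae)}.
Projecting to aname, aid, title (2 duplicate(s) eliminated): {(Rae, 40, Nova)}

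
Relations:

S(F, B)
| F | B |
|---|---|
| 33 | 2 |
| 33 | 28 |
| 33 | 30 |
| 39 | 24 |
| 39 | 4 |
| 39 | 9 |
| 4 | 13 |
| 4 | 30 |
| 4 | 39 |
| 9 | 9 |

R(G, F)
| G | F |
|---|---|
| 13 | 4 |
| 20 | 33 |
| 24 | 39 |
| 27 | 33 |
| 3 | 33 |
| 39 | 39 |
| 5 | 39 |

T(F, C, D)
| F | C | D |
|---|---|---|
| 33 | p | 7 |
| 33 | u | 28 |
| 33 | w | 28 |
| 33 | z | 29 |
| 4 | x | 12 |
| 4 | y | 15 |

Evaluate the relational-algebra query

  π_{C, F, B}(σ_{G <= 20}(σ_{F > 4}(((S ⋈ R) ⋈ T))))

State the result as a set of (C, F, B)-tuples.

{(p, 33, 2), (p, 33, 28), (p, 33, 30), (u, 33, 2), (u, 33, 28), (u, 33, 30), (w, 33, 2), (w, 33, 28), (w, 33, 30), (z, 33, 2), (z, 33, 28), (z, 33, 30)}

S ⋈ R (natural join on F): {(33, 2, 20), (33, 2, 27), (33, 2, 3), (33, 28, 20), (33, 28, 27), (33, 28, 3), (33, 30, 20), (33, 30, 27), (33, 30, 3), (39, 24, 24), (39, 24, 39), (39, 24, 5), (39, 4, 24), (39, 4, 39), (39, 4, 5), (39, 9, 24), (39, 9, 39), (39, 9, 5), (4, 13, 13), (4, 30, 13), (4, 39, 13)}
(S ⋈ R) ⋈ T (natural join on F): {(33, 2, 20, p, 7), (33, 2, 20, u, 28), (33, 2, 20, w, 28), (33, 2, 20, z, 29), (33, 2, 27, p, 7), (33, 2, 27, u, 28), (33, 2, 27, w, 28), (33, 2, 27, z, 29), (33, 2, 3, p, 7), (33, 2, 3, u, 28), (33, 2, 3, w, 28), (33, 2, 3, z, 29), (33, 28, 20, p, 7), (33, 28, 20, u, 28), (33, 28, 20, w, 28), (33, 28, 20, z, 29), (33, 28, 27, p, 7), (33, 28, 27, u, 28), (33, 28, 27, w, 28), (33, 28, 27, z, 29), (33, 28, 3, p, 7), (33, 28, 3, u, 28), (33, 28, 3, w, 28), (33, 28, 3, z, 29), (33, 30, 20, p, 7), (33, 30, 20, u, 28), (33, 30, 20, w, 28), (33, 30, 20, z, 29), (33, 30, 27, p, 7), (33, 30, 27, u, 28), (33, 30, 27, w, 28), (33, 30, 27, z, 29), (33, 30, 3, p, 7), (33, 30, 3, u, 28), (33, 30, 3, w, 28), (33, 30, 3, z, 29), (4, 13, 13, x, 12), (4, 13, 13, y, 15), (4, 30, 13, x, 12), (4, 30, 13, y, 15), (4, 39, 13, x, 12), (4, 39, 13, y, 15)}
σ[F > 4]: keep tuples satisfying F > 4 → {(33, 2, 20, p, 7), (33, 2, 20, u, 28), (33, 2, 20, w, 28), (33, 2, 20, z, 29), (33, 2, 27, p, 7), (33, 2, 27, u, 28), (33, 2, 27, w, 28), (33, 2, 27, z, 29), (33, 2, 3, p, 7), (33, 2, 3, u, 28), (33, 2, 3, w, 28), (33, 2, 3, z, 29), (33, 28, 20, p, 7), (33, 28, 20, u, 28), (33, 28, 20, w, 28), (33, 28, 20, z, 29), (33, 28, 27, p, 7), (33, 28, 27, u, 28), (33, 28, 27, w, 28), (33, 28, 27, z, 29), (33, 28, 3, p, 7), (33, 28, 3, u, 28), (33, 28, 3, w, 28), (33, 28, 3, z, 29), (33, 30, 20, p, 7), (33, 30, 20, u, 28), (33, 30, 20, w, 28), (33, 30, 20, z, 29), (33, 30, 27, p, 7), (33, 30, 27, u, 28), (33, 30, 27, w, 28), (33, 30, 27, z, 29), (33, 30, 3, p, 7), (33, 30, 3, u, 28), (33, 30, 3, w, 28), (33, 30, 3, z, 29)}
σ[G <= 20]: keep tuples satisfying G <= 20 → {(33, 2, 20, p, 7), (33, 2, 20, u, 28), (33, 2, 20, w, 28), (33, 2, 20, z, 29), (33, 2, 3, p, 7), (33, 2, 3, u, 28), (33, 2, 3, w, 28), (33, 2, 3, z, 29), (33, 28, 20, p, 7), (33, 28, 20, u, 28), (33, 28, 20, w, 28), (33, 28, 20, z, 29), (33, 28, 3, p, 7), (33, 28, 3, u, 28), (33, 28, 3, w, 28), (33, 28, 3, z, 29), (33, 30, 20, p, 7), (33, 30, 20, u, 28), (33, 30, 20, w, 28), (33, 30, 20, z, 29), (33, 30, 3, p, 7), (33, 30, 3, u, 28), (33, 30, 3, w, 28), (33, 30, 3, z, 29)}
Projecting to C, F, B (12 duplicate(s) eliminated): {(p, 33, 2), (p, 33, 28), (p, 33, 30), (u, 33, 2), (u, 33, 28), (u, 33, 30), (w, 33, 2), (w, 33, 28), (w, 33, 30), (z, 33, 2), (z, 33, 28), (z, 33, 30)}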